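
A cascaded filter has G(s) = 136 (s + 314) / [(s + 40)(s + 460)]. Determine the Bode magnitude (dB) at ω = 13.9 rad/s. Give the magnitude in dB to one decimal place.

|j13.9 + 314| = √(13.9² + 314²) = 314.3
|j13.9 + 40| = √(13.9² + 40²) = 42.35
|j13.9 + 460| = √(13.9² + 460²) = 460.2
|G(j13.9)| = 136 × 314.3 / (42.35 × 460.2) = 2.1934
20 log₁₀(2.1934) = 6.82 dB

6.8 dB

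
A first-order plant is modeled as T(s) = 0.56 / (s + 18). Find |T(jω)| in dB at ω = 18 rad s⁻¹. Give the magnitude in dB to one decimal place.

-33.2 dB

|j18 + 18| = √(18² + 18²) = 25.46
|T(j18)| = 0.56 / 25.46 = 0.021999
20 log₁₀(0.021999) = -33.15 dB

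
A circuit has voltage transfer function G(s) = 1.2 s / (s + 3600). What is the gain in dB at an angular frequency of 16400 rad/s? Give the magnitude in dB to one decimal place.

1.4 dB

|j16400| = 1.64e+04
|j16400 + 3600| = √(16400² + 3600²) = 1.679e+04
|G(j16400)| = 1.2 × 1.64e+04 / 1.679e+04 = 1.1721
20 log₁₀(1.1721) = 1.38 dB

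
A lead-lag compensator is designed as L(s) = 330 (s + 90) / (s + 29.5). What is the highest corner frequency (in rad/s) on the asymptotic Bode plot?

90 rad/s

Break frequencies occur at each pole and zero magnitude: 29.5 rad/s, 90 rad/s.
The highest is 90 rad/s.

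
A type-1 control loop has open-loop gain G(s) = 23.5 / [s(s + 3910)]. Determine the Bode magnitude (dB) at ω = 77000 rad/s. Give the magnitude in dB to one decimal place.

|j77000 + 3910| = √(77000² + 3910²) = 7.71e+04
|j77000| = 7.7e+04
|G(j77000)| = 23.5 / (7.71e+04 × 7.7e+04) = 3.9585e-09
20 log₁₀(3.9585e-09) = -168.05 dB

-168.0 dB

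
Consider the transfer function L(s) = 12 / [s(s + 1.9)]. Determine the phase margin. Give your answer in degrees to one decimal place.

Gain crossover: |L(jω)| = 1 at ω ≈ 3.21 rad/s.
∠L(j3.21) = −90° − arctan(3.21/1.9) ≈ -149.41°
PM = 180° + (-149.41°) = 30.59°

30.6°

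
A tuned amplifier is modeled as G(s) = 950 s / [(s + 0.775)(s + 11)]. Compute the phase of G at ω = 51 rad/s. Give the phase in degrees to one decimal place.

∠(j51) = 90.00°
∠(j51 + 0.775) = arctan(51/0.775) = 89.13°
∠(j51 + 11) = arctan(51/11) = 77.83°
∠G(j51) = 90.00° − (89.13° + 77.83°) = -76.96°

-77.0°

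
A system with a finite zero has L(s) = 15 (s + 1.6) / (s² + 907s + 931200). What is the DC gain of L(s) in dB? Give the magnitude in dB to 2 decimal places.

L(0) = 15 × 1.6 / 931200 = 2.5773e-05
20 log₁₀(2.5773e-05) = -91.777 dB

-91.78 dB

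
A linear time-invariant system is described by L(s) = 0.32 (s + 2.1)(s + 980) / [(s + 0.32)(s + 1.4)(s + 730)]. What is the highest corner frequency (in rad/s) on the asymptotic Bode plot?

Break frequencies occur at each pole and zero magnitude: 0.32 rad/s, 1.4 rad/s, 2.1 rad/s, 730 rad/s, 980 rad/s.
The highest is 980 rad/s.

980 rad/s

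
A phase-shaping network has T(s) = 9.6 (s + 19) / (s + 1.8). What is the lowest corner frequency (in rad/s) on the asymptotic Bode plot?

Break frequencies occur at each pole and zero magnitude: 1.8 rad/s, 19 rad/s.
The lowest is 1.8 rad/s.

1.8 rad/s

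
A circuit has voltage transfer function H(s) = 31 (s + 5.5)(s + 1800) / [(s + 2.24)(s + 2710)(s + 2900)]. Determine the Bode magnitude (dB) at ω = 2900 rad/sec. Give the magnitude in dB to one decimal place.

-43.7 dB

|j2900 + 5.5| = √(2900² + 5.5²) = 2900
|j2900 + 1800| = √(2900² + 1800²) = 3413
|j2900 + 2.24| = √(2900² + 2.24²) = 2900
|j2900 + 2710| = √(2900² + 2710²) = 3969
|j2900 + 2900| = √(2900² + 2900²) = 4101
|H(j2900)| = 31 × 2900 × 3413 / (2900 × 3969 × 4101) = 0.0065
20 log₁₀(0.0065) = -43.74 dB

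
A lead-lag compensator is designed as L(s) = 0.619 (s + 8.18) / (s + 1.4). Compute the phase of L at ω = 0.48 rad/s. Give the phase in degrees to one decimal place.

-15.6°

∠(j0.48 + 8.18) = arctan(0.48/8.18) = 3.36°
∠(j0.48 + 1.4) = arctan(0.48/1.4) = 18.92°
∠L(j0.48) = 3.36° − 18.92° = -15.57°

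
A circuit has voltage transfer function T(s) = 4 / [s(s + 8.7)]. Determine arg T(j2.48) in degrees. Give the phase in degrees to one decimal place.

-105.9 deg

∠(j2.48 + 8.7) = arctan(2.48/8.7) = 15.91°
∠(j2.48) = 90.00°
∠T(j2.48) = − (15.91° + 90.00°) = -105.91°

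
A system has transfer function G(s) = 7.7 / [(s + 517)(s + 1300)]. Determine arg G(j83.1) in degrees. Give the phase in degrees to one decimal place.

∠(j83.1 + 517) = arctan(83.1/517) = 9.13°
∠(j83.1 + 1300) = arctan(83.1/1300) = 3.66°
∠G(j83.1) = − (9.13° + 3.66°) = -12.79°

-12.8°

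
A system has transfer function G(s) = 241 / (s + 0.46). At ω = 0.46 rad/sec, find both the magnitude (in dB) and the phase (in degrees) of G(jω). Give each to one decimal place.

|j0.46 + 0.46| = √(0.46² + 0.46²) = 0.6505
|G(j0.46)| = 241 / 0.6505 = 370.46
20 log₁₀(370.46) = 51.37 dB
∠(j0.46 + 0.46) = arctan(0.46/0.46) = 45.00°
∠G(j0.46) = −45.00° = -45.00°

|G| = 51.4 dB, ∠G = -45.0 deg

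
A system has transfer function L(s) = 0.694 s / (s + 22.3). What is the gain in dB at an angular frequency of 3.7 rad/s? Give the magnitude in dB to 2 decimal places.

-18.89 dB

|j3.7| = 3.7
|j3.7 + 22.3| = √(3.7² + 22.3²) = 22.6
|L(j3.7)| = 0.694 × 3.7 / 22.6 = 0.1136
20 log₁₀(0.1136) = -18.893 dB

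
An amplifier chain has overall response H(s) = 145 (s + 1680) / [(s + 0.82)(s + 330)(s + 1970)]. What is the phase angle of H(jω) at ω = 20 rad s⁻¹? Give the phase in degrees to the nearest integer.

-91 deg

∠(j20 + 1680) = arctan(20/1680) = 0.68°
∠(j20 + 0.82) = arctan(20/0.82) = 87.65°
∠(j20 + 330) = arctan(20/330) = 3.47°
∠(j20 + 1970) = arctan(20/1970) = 0.58°
∠H(j20) = 0.68° − (87.65° + 3.47° + 0.58°) = -91.02°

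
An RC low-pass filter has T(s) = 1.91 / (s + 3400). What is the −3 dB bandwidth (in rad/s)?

For a single-pole low-pass, the −3 dB point is at the pole: ω = 3400 rad/s.

3400 rad/s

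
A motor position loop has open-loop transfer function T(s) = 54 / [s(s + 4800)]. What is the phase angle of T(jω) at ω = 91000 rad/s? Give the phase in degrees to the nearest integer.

∠(j91000 + 4800) = arctan(91000/4800) = 86.98°
∠(j91000) = 90.00°
∠T(j91000) = − (86.98° + 90.00°) = -176.98°

-177°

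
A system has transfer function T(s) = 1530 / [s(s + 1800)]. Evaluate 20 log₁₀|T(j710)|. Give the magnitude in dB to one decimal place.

-59.1 dB

|j710 + 1800| = √(710² + 1800²) = 1935
|j710| = 710
|T(j710)| = 1530 / (1935 × 710) = 0.0011137
20 log₁₀(0.0011137) = -59.06 dB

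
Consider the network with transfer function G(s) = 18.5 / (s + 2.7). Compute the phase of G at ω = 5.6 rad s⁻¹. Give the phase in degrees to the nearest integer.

-64°

∠(j5.6 + 2.7) = arctan(5.6/2.7) = 64.26°
∠G(j5.6) = −64.26° = -64.26°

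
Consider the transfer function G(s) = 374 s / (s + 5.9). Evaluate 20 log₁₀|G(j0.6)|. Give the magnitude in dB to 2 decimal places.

|j0.6| = 0.6
|j0.6 + 5.9| = √(0.6² + 5.9²) = 5.93
|G(j0.6)| = 374 × 0.6 / 5.93 = 37.839
20 log₁₀(37.839) = 31.559 dB

31.56 dB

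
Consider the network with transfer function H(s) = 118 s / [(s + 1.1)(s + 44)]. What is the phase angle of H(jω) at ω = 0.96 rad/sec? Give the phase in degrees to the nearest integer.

48 deg

∠(j0.96) = 90.00°
∠(j0.96 + 1.1) = arctan(0.96/1.1) = 41.11°
∠(j0.96 + 44) = arctan(0.96/44) = 1.25°
∠H(j0.96) = 90.00° − (41.11° + 1.25°) = 47.64°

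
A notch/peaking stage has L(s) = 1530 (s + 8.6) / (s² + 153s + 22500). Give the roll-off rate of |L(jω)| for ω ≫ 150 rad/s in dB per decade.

With 1 zero and 2 poles, the high-frequency asymptotic slope is 20 × (1 − 2) = -20 dB/decade.

-20 dB/decade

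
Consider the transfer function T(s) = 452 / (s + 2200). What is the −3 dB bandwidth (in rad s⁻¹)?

For a single-pole low-pass, the −3 dB point is at the pole: ω = 2200 rad s⁻¹.

2200 rad s⁻¹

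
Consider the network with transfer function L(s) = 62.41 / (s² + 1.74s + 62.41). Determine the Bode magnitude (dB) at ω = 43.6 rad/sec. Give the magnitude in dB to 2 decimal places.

|(j43.6)² + 1.74(j43.6) + 62.41| = |-1838.5 + j75.864| = 1840
|L(j43.6)| = 62.41 / 1840 = 0.033916
20 log₁₀(0.033916) = -29.392 dB

-29.39 dB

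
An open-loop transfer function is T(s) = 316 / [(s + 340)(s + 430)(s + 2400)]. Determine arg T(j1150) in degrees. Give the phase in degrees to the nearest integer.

-169 deg

∠(j1150 + 340) = arctan(1150/340) = 73.53°
∠(j1150 + 430) = arctan(1150/430) = 69.50°
∠(j1150 + 2400) = arctan(1150/2400) = 25.60°
∠T(j1150) = − (73.53° + 69.50° + 25.60°) = -168.63°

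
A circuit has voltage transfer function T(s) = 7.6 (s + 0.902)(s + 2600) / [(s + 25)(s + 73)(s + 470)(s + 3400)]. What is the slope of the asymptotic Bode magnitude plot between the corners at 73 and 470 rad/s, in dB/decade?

In this band the factors already past their corner are: zero at 0.902, pole at 25, pole at 73; net slope = -20 dB/decade.

-20 dB/decade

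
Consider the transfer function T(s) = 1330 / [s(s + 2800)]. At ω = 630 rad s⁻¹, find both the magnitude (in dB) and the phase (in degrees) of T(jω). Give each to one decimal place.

|T| = -62.7 dB, ∠T = -102.7 deg

|j630 + 2800| = √(630² + 2800²) = 2870
|j630| = 630
|T(j630)| = 1330 / (2870 × 630) = 0.00073558
20 log₁₀(0.00073558) = -62.67 dB
∠(j630 + 2800) = arctan(630/2800) = 12.68°
∠(j630) = 90.00°
∠T(j630) = − (12.68° + 90.00°) = -102.68°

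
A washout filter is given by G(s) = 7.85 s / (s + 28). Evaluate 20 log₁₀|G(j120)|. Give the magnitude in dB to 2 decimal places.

|j120| = 120
|j120 + 28| = √(120² + 28²) = 123.2
|G(j120)| = 7.85 × 120 / 123.2 = 7.6447
20 log₁₀(7.6447) = 17.667 dB

17.67 dB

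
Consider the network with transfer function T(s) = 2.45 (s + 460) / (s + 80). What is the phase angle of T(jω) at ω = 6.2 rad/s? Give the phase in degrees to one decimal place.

-3.7°

∠(j6.2 + 460) = arctan(6.2/460) = 0.77°
∠(j6.2 + 80) = arctan(6.2/80) = 4.43°
∠T(j6.2) = 0.77° − 4.43° = -3.66°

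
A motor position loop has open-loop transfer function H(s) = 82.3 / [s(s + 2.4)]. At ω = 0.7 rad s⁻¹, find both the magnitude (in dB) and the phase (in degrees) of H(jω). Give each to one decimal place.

|j0.7 + 2.4| = √(0.7² + 2.4²) = 2.5
|j0.7| = 0.7
|H(j0.7)| = 82.3 / (2.5 × 0.7) = 47.029
20 log₁₀(47.029) = 33.45 dB
∠(j0.7 + 2.4) = arctan(0.7/2.4) = 16.26°
∠(j0.7) = 90.00°
∠H(j0.7) = − (16.26° + 90.00°) = -106.26°

|H| = 33.4 dB, ∠H = -106.3°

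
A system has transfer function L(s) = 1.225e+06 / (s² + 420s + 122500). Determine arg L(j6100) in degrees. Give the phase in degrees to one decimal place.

-176.0°

∠[(j6100)² + 420(j6100) + 122500] = ∠[-3.7088e+07 + j2.562e+06] = 176.05°
∠L(j6100) = −176.05° = -176.05°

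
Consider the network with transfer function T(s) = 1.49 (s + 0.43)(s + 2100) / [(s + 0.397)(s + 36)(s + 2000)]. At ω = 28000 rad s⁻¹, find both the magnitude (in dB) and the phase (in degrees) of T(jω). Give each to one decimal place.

|j28000 + 0.43| = √(28000² + 0.43²) = 2.8e+04
|j28000 + 2100| = √(28000² + 2100²) = 2.808e+04
|j28000 + 0.397| = √(28000² + 0.397²) = 2.8e+04
|j28000 + 36| = √(28000² + 36²) = 2.8e+04
|j28000 + 2000| = √(28000² + 2000²) = 2.807e+04
|T(j28000)| = 1.49 × 2.8e+04 × 2.808e+04 / (2.8e+04 × 2.8e+04 × 2.807e+04) = 5.3228e-05
20 log₁₀(5.3228e-05) = -85.48 dB
∠(j28000 + 0.43) = arctan(28000/0.43) = 90.00°
∠(j28000 + 2100) = arctan(28000/2100) = 85.71°
∠(j28000 + 0.397) = arctan(28000/0.397) = 90.00°
∠(j28000 + 36) = arctan(28000/36) = 89.93°
∠(j28000 + 2000) = arctan(28000/2000) = 85.91°
∠T(j28000) = 90.00° + 85.71° − (90.00° + 89.93° + 85.91°) = -90.13°

|T| = -85.5 dB, ∠T = -90.1°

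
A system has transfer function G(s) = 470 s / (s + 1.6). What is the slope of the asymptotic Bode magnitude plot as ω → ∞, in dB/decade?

With 1 zero and 1 pole, the high-frequency asymptotic slope is 20 × (1 − 1) = 0 dB/decade.

0 dB/decade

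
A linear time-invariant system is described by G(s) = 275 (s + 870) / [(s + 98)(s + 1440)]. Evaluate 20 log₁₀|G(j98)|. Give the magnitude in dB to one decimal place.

1.6 dB

|j98 + 870| = √(98² + 870²) = 875.5
|j98 + 98| = √(98² + 98²) = 138.6
|j98 + 1440| = √(98² + 1440²) = 1443
|G(j98)| = 275 × 875.5 / (138.6 × 1443) = 1.2036
20 log₁₀(1.2036) = 1.61 dB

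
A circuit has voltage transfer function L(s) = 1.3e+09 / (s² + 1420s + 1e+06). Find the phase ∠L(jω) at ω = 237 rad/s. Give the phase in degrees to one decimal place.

-19.6 deg

∠[(j237)² + 1420(j237) + 1e+06] = ∠[9.4383e+05 + j3.3654e+05] = 19.62°
∠L(j237) = −19.62° = -19.62°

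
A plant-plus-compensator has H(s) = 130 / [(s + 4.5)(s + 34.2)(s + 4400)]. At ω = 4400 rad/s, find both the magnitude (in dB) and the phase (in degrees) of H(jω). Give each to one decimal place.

|H| = -179.3 dB, ∠H = -224.5 deg

|j4400 + 4.5| = √(4400² + 4.5²) = 4400
|j4400 + 34.2| = √(4400² + 34.2²) = 4400
|j4400 + 4400| = √(4400² + 4400²) = 6223
|H(j4400)| = 130 / (4400 × 4400 × 6223) = 1.0791e-09
20 log₁₀(1.0791e-09) = -179.34 dB
∠(j4400 + 4.5) = arctan(4400/4.5) = 89.94°
∠(j4400 + 34.2) = arctan(4400/34.2) = 89.55°
∠(j4400 + 4400) = arctan(4400/4400) = 45.00°
∠H(j4400) = − (89.94° + 89.55° + 45.00°) = -224.50°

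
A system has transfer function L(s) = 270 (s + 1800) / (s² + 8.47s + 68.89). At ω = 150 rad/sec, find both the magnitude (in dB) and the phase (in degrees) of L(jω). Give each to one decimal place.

|j150 + 1800| = √(150² + 1800²) = 1806
|(j150)² + 8.47(j150) + 68.89| = |-22431 + j1270.5| = 2.247e+04
|L(j150)| = 270 × 1806 / 2.247e+04 = 21.707
20 log₁₀(21.707) = 26.73 dB
∠(j150 + 1800) = arctan(150/1800) = 4.76°
∠[(j150)² + 8.47(j150) + 68.89] = ∠[-22431 + j1270.5] = 176.76°
∠L(j150) = 4.76° − 176.76° = -171.99°

|L| = 26.7 dB, ∠L = -172.0°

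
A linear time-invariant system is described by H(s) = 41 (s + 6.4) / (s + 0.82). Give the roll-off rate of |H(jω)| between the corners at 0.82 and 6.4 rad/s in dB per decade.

-20 dB/decade

In this band the factors already past their corner are: pole at 0.82; net slope = -20 dB/decade.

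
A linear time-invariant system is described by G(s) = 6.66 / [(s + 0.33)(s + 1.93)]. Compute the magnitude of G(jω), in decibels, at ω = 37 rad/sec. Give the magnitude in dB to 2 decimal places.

-46.27 dB

|j37 + 0.33| = √(37² + 0.33²) = 37
|j37 + 1.93| = √(37² + 1.93²) = 37.05
|G(j37)| = 6.66 / (37 × 37.05) = 0.0048581
20 log₁₀(0.0048581) = -46.271 dB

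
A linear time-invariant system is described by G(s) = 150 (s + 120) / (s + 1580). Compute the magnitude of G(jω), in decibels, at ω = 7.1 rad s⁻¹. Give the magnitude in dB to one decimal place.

21.1 dB

|j7.1 + 120| = √(7.1² + 120²) = 120.2
|j7.1 + 1580| = √(7.1² + 1580²) = 1580
|G(j7.1)| = 150 × 120.2 / 1580 = 11.412
20 log₁₀(11.412) = 21.15 dB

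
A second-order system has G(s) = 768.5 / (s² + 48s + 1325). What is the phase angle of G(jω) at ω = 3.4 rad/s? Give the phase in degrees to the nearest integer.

∠[(j3.4)² + 48(j3.4) + 1325] = ∠[1313.4 + j163.2] = 7.08°
∠G(j3.4) = −7.08° = -7.08°

-7 deg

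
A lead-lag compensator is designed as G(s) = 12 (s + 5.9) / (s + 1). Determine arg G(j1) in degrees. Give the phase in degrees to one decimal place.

-35.4°

∠(j1 + 5.9) = arctan(1/5.9) = 9.62°
∠(j1 + 1) = arctan(1/1) = 45.00°
∠G(j1) = 9.62° − 45.00° = -35.38°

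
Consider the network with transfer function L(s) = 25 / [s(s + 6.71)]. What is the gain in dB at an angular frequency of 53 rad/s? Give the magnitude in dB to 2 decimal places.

|j53 + 6.71| = √(53² + 6.71²) = 53.42
|j53| = 53
|L(j53)| = 25 / (53.42 × 53) = 0.0088295
20 log₁₀(0.0088295) = -41.081 dB

-41.08 dB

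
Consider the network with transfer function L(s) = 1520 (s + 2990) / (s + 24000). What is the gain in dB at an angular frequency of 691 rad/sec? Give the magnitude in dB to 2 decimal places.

|j691 + 2990| = √(691² + 2990²) = 3069
|j691 + 24000| = √(691² + 24000²) = 2.401e+04
|L(j691)| = 1520 × 3069 / 2.401e+04 = 194.28
20 log₁₀(194.28) = 45.768 dB

45.77 dB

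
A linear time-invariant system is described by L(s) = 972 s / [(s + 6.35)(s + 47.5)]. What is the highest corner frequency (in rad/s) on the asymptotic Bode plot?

47.5 rad/s

Break frequencies occur at each pole and zero magnitude: 6.35 rad/s, 47.5 rad/s.
The highest is 47.5 rad/s.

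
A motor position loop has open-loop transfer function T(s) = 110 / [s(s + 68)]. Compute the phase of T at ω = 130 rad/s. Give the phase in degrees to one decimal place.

∠(j130 + 68) = arctan(130/68) = 62.39°
∠(j130) = 90.00°
∠T(j130) = − (62.39° + 90.00°) = -152.39°

-152.4 deg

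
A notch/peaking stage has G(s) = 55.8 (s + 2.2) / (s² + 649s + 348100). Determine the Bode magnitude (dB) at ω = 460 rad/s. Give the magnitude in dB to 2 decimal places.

|j460 + 2.2| = √(460² + 2.2²) = 460
|(j460)² + 649(j460) + 348100| = |1.365e+05 + j2.9854e+05| = 3.283e+05
|G(j460)| = 55.8 × 460 / 3.283e+05 = 0.078194
20 log₁₀(0.078194) = -22.137 dB

-22.14 dB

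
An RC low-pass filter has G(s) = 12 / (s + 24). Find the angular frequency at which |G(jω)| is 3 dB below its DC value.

For a single-pole low-pass, the −3 dB point is at the pole: ω = 24 rad s⁻¹.

24 rad s⁻¹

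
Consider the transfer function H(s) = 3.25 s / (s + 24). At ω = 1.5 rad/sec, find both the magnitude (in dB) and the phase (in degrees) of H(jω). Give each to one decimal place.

|j1.5| = 1.5
|j1.5 + 24| = √(1.5² + 24²) = 24.05
|H(j1.5)| = 3.25 × 1.5 / 24.05 = 0.20273
20 log₁₀(0.20273) = -13.86 dB
∠(j1.5) = 90.00°
∠(j1.5 + 24) = arctan(1.5/24) = 3.58°
∠H(j1.5) = 90.00° − 3.58° = 86.42°

|H| = -13.9 dB, ∠H = 86.4 deg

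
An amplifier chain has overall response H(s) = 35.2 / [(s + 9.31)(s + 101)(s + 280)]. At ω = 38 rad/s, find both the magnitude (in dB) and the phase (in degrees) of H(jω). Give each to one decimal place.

|H| = -90.6 dB, ∠H = -104.6°

|j38 + 9.31| = √(38² + 9.31²) = 39.12
|j38 + 101| = √(38² + 101²) = 107.9
|j38 + 280| = √(38² + 280²) = 282.6
|H(j38)| = 35.2 / (39.12 × 107.9 × 282.6) = 2.9506e-05
20 log₁₀(2.9506e-05) = -90.60 dB
∠(j38 + 9.31) = arctan(38/9.31) = 76.23°
∠(j38 + 101) = arctan(38/101) = 20.62°
∠(j38 + 280) = arctan(38/280) = 7.73°
∠H(j38) = − (76.23° + 20.62° + 7.73°) = -104.58°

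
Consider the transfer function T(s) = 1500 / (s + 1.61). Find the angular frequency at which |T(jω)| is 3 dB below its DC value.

1.61 rad/sec

For a single-pole low-pass, the −3 dB point is at the pole: ω = 1.61 rad/sec.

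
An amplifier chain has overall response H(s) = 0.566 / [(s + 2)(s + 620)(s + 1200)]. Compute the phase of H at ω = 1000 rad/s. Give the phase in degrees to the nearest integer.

∠(j1000 + 2) = arctan(1000/2) = 89.89°
∠(j1000 + 620) = arctan(1000/620) = 58.20°
∠(j1000 + 1200) = arctan(1000/1200) = 39.81°
∠H(j1000) = − (89.89° + 58.20° + 39.81°) = -187.89°

-188 deg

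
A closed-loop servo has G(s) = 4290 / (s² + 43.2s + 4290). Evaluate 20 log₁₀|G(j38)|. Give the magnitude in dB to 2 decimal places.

|(j38)² + 43.2(j38) + 4290| = |2846 + j1641.6| = 3286
|G(j38)| = 4290 / 3286 = 1.3057
20 log₁₀(1.3057) = 2.317 dB

2.32 dB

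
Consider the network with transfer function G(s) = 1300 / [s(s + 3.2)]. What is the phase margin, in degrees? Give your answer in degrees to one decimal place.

Gain crossover: |G(jω)| = 1 at ω ≈ 36 rad s⁻¹.
∠G(j36) = −90° − arctan(36/3.2) ≈ -174.92°
PM = 180° + (-174.92°) = 5.08°

5.1 deg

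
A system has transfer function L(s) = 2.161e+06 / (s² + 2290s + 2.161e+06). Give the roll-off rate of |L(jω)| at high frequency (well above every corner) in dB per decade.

-40 dB/decade

With 0 zeros and 2 poles, the high-frequency asymptotic slope is 20 × (0 − 2) = -40 dB/decade.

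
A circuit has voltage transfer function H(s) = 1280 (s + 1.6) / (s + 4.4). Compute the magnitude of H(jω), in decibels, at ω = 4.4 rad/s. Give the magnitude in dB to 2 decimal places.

|j4.4 + 1.6| = √(4.4² + 1.6²) = 4.682
|j4.4 + 4.4| = √(4.4² + 4.4²) = 6.223
|H(j4.4)| = 1280 × 4.682 / 6.223 = 963.08
20 log₁₀(963.08) = 59.673 dB

59.67 dB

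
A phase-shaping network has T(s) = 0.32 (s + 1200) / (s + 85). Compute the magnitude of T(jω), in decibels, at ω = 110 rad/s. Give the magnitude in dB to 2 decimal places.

|j110 + 1200| = √(110² + 1200²) = 1205
|j110 + 85| = √(110² + 85²) = 139
|T(j110)| = 0.32 × 1205 / 139 = 2.7739
20 log₁₀(2.7739) = 8.862 dB

8.86 dB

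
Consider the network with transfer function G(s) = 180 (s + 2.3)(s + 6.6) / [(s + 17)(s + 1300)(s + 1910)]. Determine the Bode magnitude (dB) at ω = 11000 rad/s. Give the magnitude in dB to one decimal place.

-35.9 dB

|j11000 + 2.3| = √(11000² + 2.3²) = 1.1e+04
|j11000 + 6.6| = √(11000² + 6.6²) = 1.1e+04
|j11000 + 17| = √(11000² + 17²) = 1.1e+04
|j11000 + 1300| = √(11000² + 1300²) = 1.108e+04
|j11000 + 1910| = √(11000² + 1910²) = 1.116e+04
|G(j11000)| = 180 × 1.1e+04 × 1.1e+04 / (1.1e+04 × 1.108e+04 × 1.116e+04) = 0.016011
20 log₁₀(0.016011) = -35.91 dB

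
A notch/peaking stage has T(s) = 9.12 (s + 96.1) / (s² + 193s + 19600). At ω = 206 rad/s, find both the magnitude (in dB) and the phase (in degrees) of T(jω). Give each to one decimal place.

|T| = -26.9 dB, ∠T = -54.9°

|j206 + 96.1| = √(206² + 96.1²) = 227.3
|(j206)² + 193(j206) + 19600| = |-22836 + j39758| = 4.585e+04
|T(j206)| = 9.12 × 227.3 / 4.585e+04 = 0.045215
20 log₁₀(0.045215) = -26.89 dB
∠(j206 + 96.1) = arctan(206/96.1) = 64.99°
∠[(j206)² + 193(j206) + 19600] = ∠[-22836 + j39758] = 119.87°
∠T(j206) = 64.99° − 119.87° = -54.88°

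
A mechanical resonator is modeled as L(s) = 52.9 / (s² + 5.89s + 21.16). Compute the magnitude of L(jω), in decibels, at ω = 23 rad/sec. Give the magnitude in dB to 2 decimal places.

|(j23)² + 5.89(j23) + 21.16| = |-507.84 + j135.47| = 525.6
|L(j23)| = 52.9 / 525.6 = 0.10065
20 log₁₀(0.10065) = -19.944 dB

-19.94 dB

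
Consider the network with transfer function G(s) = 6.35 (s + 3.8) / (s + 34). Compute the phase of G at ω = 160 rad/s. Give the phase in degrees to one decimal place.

∠(j160 + 3.8) = arctan(160/3.8) = 88.64°
∠(j160 + 34) = arctan(160/34) = 78.00°
∠G(j160) = 88.64° − 78.00° = 10.64°

10.6°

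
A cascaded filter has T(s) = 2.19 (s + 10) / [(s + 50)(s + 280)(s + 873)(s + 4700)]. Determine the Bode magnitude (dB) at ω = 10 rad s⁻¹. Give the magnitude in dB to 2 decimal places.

-185.54 dB

|j10 + 10| = √(10² + 10²) = 14.14
|j10 + 50| = √(10² + 50²) = 50.99
|j10 + 280| = √(10² + 280²) = 280.2
|j10 + 873| = √(10² + 873²) = 873.1
|j10 + 4700| = √(10² + 4700²) = 4700
|T(j10)| = 2.19 × 14.14 / (50.99 × 280.2 × 873.1 × 4700) = 5.2832e-10
20 log₁₀(5.2832e-10) = -185.542 dB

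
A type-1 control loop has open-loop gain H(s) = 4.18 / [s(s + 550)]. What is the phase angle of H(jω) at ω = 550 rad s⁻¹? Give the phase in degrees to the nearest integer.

∠(j550 + 550) = arctan(550/550) = 45.00°
∠(j550) = 90.00°
∠H(j550) = − (45.00° + 90.00°) = -135.00°

-135 deg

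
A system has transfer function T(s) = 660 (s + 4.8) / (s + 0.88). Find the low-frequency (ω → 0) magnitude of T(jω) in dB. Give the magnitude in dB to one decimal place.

T(0) = 660 × 4.8 / 0.88 = 3600
20 log₁₀(3600) = 71.13 dB

71.1 dB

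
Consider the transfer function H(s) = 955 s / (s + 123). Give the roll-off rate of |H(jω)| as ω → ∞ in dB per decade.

0 dB/decade

With 1 zero and 1 pole, the high-frequency asymptotic slope is 20 × (1 − 1) = 0 dB/decade.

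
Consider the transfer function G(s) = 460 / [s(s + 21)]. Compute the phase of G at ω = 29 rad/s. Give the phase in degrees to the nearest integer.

∠(j29 + 21) = arctan(29/21) = 54.09°
∠(j29) = 90.00°
∠G(j29) = − (54.09° + 90.00°) = -144.09°

-144°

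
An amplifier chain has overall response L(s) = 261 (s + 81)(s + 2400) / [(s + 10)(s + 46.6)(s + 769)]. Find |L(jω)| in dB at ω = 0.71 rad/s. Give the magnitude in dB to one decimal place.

43.0 dB

|j0.71 + 81| = √(0.71² + 81²) = 81
|j0.71 + 2400| = √(0.71² + 2400²) = 2400
|j0.71 + 10| = √(0.71² + 10²) = 10.03
|j0.71 + 46.6| = √(0.71² + 46.6²) = 46.61
|j0.71 + 769| = √(0.71² + 769²) = 769
|L(j0.71)| = 261 × 81 × 2400 / (10.03 × 46.61 × 769) = 141.22
20 log₁₀(141.22) = 43.00 dB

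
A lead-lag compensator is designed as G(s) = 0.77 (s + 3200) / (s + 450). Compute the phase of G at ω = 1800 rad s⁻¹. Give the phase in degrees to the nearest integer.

-47 deg

∠(j1800 + 3200) = arctan(1800/3200) = 29.36°
∠(j1800 + 450) = arctan(1800/450) = 75.96°
∠G(j1800) = 29.36° − 75.96° = -46.61°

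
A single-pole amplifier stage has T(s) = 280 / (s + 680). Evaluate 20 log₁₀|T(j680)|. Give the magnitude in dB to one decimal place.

-10.7 dB

|j680 + 680| = √(680² + 680²) = 961.7
|T(j680)| = 280 / 961.7 = 0.29116
20 log₁₀(0.29116) = -10.72 dB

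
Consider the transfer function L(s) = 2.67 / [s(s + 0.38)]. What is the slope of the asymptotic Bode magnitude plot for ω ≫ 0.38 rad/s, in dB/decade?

-40 dB/decade

With 0 zeros and 2 poles, the high-frequency asymptotic slope is 20 × (0 − 2) = -40 dB/decade.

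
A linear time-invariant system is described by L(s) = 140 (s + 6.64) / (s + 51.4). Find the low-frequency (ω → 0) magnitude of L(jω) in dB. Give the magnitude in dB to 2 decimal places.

25.15 dB

L(0) = 140 × 6.64 / 51.4 = 18.086
20 log₁₀(18.086) = 25.147 dB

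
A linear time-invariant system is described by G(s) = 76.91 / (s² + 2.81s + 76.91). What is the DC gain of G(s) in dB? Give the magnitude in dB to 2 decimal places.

G(0) = 76.91 / 76.91 = 1
20 log₁₀(1) = 0.000 dB

0.00 dB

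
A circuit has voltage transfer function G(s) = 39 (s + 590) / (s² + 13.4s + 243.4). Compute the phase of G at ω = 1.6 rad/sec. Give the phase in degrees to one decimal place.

∠(j1.6 + 590) = arctan(1.6/590) = 0.16°
∠[(j1.6)² + 13.4(j1.6) + 243.4] = ∠[240.84 + j21.44] = 5.09°
∠G(j1.6) = 0.16° − 5.09° = -4.93°

-4.9°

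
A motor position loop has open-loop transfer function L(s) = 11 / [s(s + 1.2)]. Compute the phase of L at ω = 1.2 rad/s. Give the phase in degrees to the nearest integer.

∠(j1.2 + 1.2) = arctan(1.2/1.2) = 45.00°
∠(j1.2) = 90.00°
∠L(j1.2) = − (45.00° + 90.00°) = -135.00°

-135 deg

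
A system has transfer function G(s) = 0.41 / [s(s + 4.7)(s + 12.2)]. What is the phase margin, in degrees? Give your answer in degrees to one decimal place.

Gain crossover: |G(jω)| = 1 at ω ≈ 0.00715 rad/sec.
∠G(j0.00715) = −90° − arctan(0.00715/4.7) − arctan(0.00715/12.2) ≈ -90.12°
PM = 180° + (-90.12°) = 89.88°

89.9°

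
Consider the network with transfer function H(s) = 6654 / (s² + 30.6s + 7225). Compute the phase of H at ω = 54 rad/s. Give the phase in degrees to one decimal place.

-21.0 deg

∠[(j54)² + 30.6(j54) + 7225] = ∠[4309 + j1652.4] = 20.98°
∠H(j54) = −20.98° = -20.98°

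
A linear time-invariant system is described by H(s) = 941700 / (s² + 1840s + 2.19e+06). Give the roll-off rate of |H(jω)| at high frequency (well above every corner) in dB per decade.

With 0 zeros and 2 poles, the high-frequency asymptotic slope is 20 × (0 − 2) = -40 dB/decade.

-40 dB/decade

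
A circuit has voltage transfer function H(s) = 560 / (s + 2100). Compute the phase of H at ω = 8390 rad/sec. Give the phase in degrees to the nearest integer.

-76°

∠(j8390 + 2100) = arctan(8390/2100) = 75.95°
∠H(j8390) = −75.95° = -75.95°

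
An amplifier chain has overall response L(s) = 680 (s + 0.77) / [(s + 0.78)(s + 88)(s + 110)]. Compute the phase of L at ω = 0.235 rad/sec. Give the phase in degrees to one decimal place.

∠(j0.235 + 0.77) = arctan(0.235/0.77) = 16.97°
∠(j0.235 + 0.78) = arctan(0.235/0.78) = 16.77°
∠(j0.235 + 88) = arctan(0.235/88) = 0.15°
∠(j0.235 + 110) = arctan(0.235/110) = 0.12°
∠L(j0.235) = 16.97° − (16.77° + 0.15° + 0.12°) = -0.07°

-0.1°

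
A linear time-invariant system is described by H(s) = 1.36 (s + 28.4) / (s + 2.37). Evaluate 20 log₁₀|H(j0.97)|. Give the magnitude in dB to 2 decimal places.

|j0.97 + 28.4| = √(0.97² + 28.4²) = 28.42
|j0.97 + 2.37| = √(0.97² + 2.37²) = 2.561
|H(j0.97)| = 1.36 × 28.42 / 2.561 = 15.091
20 log₁₀(15.091) = 23.575 dB

23.57 dB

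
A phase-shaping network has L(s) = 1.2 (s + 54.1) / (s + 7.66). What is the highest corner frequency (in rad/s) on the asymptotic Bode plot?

Break frequencies occur at each pole and zero magnitude: 7.66 rad/s, 54.1 rad/s.
The highest is 54.1 rad/s.

54.1 rad/s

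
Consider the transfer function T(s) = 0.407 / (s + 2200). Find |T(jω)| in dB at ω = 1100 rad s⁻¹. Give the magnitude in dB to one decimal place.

|j1100 + 2200| = √(1100² + 2200²) = 2460
|T(j1100)| = 0.407 / 2460 = 0.00016547
20 log₁₀(0.00016547) = -75.63 dB

-75.6 dB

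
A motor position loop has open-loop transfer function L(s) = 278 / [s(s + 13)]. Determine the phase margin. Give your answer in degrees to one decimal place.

42.2°

Gain crossover: |L(jω)| = 1 at ω ≈ 14.4 rad/s.
∠L(j14.4) = −90° − arctan(14.4/13) ≈ -137.84°
PM = 180° + (-137.84°) = 42.16°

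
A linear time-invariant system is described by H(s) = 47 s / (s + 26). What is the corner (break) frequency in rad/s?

The single real pole at s = −26 gives a corner at ω = 26 rad/s.

26 rad/s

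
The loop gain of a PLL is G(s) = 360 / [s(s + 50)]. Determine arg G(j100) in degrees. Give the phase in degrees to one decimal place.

-153.4°

∠(j100 + 50) = arctan(100/50) = 63.43°
∠(j100) = 90.00°
∠G(j100) = − (63.43° + 90.00°) = -153.43°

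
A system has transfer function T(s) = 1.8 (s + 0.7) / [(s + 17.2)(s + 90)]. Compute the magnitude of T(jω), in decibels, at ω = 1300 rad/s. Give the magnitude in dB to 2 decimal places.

|j1300 + 0.7| = √(1300² + 0.7²) = 1300
|j1300 + 17.2| = √(1300² + 17.2²) = 1300
|j1300 + 90| = √(1300² + 90²) = 1303
|T(j1300)| = 1.8 × 1300 / (1300 × 1303) = 0.0013812
20 log₁₀(0.0013812) = -57.195 dB

-57.19 dB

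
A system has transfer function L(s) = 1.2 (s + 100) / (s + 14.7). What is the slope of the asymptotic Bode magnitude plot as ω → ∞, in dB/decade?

0 dB/decade

With 1 zero and 1 pole, the high-frequency asymptotic slope is 20 × (1 − 1) = 0 dB/decade.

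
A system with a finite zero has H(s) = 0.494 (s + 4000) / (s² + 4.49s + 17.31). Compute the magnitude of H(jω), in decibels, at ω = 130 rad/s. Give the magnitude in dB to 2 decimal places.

-18.63 dB

|j130 + 4000| = √(130² + 4000²) = 4002
|(j130)² + 4.49(j130) + 17.31| = |-16883 + j583.7| = 1.689e+04
|H(j130)| = 0.494 × 4002 / 1.689e+04 = 0.11703
20 log₁₀(0.11703) = -18.634 dB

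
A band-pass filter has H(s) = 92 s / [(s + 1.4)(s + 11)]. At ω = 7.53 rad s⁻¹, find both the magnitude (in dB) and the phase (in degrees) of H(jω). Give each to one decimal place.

|j7.53| = 7.53
|j7.53 + 1.4| = √(7.53² + 1.4²) = 7.659
|j7.53 + 11| = √(7.53² + 11²) = 13.33
|H(j7.53)| = 92 × 7.53 / (7.659 × 13.33) = 6.7852
20 log₁₀(6.7852) = 16.63 dB
∠(j7.53) = 90.00°
∠(j7.53 + 1.4) = arctan(7.53/1.4) = 79.47°
∠(j7.53 + 11) = arctan(7.53/11) = 34.39°
∠H(j7.53) = 90.00° − (79.47° + 34.39°) = -23.86°

|H| = 16.6 dB, ∠H = -23.9 deg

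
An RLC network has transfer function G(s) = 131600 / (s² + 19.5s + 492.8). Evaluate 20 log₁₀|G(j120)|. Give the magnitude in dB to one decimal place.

|(j120)² + 19.5(j120) + 492.8| = |-13907 + j2340| = 1.41e+04
|G(j120)| = 131600 / 1.41e+04 = 9.3316
20 log₁₀(9.3316) = 19.40 dB

19.4 dB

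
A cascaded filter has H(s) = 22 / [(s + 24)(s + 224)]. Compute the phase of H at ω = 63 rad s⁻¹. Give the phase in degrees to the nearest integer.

∠(j63 + 24) = arctan(63/24) = 69.15°
∠(j63 + 224) = arctan(63/224) = 15.71°
∠H(j63) = − (69.15° + 15.71°) = -84.85°

-85°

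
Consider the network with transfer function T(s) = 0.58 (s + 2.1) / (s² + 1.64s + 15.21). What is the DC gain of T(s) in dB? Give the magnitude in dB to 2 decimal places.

T(0) = 0.58 × 2.1 / 15.21 = 0.080079
20 log₁₀(0.080079) = -21.930 dB

-21.93 dB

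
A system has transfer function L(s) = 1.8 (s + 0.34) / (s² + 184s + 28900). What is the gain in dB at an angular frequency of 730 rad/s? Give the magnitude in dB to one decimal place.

|j730 + 0.34| = √(730² + 0.34²) = 730
|(j730)² + 184(j730) + 28900| = |-5.04e+05 + j1.3432e+05| = 5.216e+05
|L(j730)| = 1.8 × 730 / 5.216e+05 = 0.0025192
20 log₁₀(0.0025192) = -51.97 dB

-52.0 dB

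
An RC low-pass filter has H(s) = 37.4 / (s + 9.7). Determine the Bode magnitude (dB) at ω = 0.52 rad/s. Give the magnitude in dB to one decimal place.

11.7 dB

|j0.52 + 9.7| = √(0.52² + 9.7²) = 9.714
|H(j0.52)| = 37.4 / 9.714 = 3.8501
20 log₁₀(3.8501) = 11.71 dB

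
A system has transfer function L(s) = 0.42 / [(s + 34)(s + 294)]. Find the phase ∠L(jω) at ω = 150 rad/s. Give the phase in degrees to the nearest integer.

∠(j150 + 34) = arctan(150/34) = 77.23°
∠(j150 + 294) = arctan(150/294) = 27.03°
∠L(j150) = − (77.23° + 27.03°) = -104.26°

-104 deg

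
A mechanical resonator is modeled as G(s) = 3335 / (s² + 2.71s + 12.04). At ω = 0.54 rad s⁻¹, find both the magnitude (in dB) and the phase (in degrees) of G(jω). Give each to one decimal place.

|(j0.54)² + 2.71(j0.54) + 12.04| = |11.748 + j1.4634| = 11.84
|G(j0.54)| = 3335 / 11.84 = 281.69
20 log₁₀(281.69) = 49.00 dB
∠[(j0.54)² + 2.71(j0.54) + 12.04] = ∠[11.748 + j1.4634] = 7.10°
∠G(j0.54) = −7.10° = -7.10°

|G| = 49.0 dB, ∠G = -7.1 deg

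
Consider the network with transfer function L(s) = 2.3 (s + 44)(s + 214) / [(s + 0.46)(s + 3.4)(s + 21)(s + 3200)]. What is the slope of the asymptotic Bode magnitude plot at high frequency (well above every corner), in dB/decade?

With 2 zeros and 4 poles, the high-frequency asymptotic slope is 20 × (2 − 4) = -40 dB/decade.

-40 dB/decade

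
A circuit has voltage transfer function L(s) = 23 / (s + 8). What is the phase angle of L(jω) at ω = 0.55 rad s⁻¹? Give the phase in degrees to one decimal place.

∠(j0.55 + 8) = arctan(0.55/8) = 3.93°
∠L(j0.55) = −3.93° = -3.93°

-3.9 deg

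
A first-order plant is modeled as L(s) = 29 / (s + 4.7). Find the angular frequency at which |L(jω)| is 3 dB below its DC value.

4.7 rad s⁻¹

For a single-pole low-pass, the −3 dB point is at the pole: ω = 4.7 rad s⁻¹.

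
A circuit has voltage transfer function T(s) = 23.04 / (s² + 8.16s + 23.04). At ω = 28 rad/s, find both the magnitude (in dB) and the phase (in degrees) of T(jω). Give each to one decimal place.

|(j28)² + 8.16(j28) + 23.04| = |-760.96 + j228.48| = 794.5
|T(j28)| = 23.04 / 794.5 = 0.028999
20 log₁₀(0.028999) = -30.75 dB
∠[(j28)² + 8.16(j28) + 23.04] = ∠[-760.96 + j228.48] = 163.29°
∠T(j28) = −163.29° = -163.29°

|T| = -30.8 dB, ∠T = -163.3°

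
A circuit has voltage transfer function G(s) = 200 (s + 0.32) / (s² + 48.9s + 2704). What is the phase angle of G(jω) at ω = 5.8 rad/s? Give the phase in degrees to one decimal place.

80.8 deg

∠(j5.8 + 0.32) = arctan(5.8/0.32) = 86.84°
∠[(j5.8)² + 48.9(j5.8) + 2704] = ∠[2670.4 + j283.62] = 6.06°
∠G(j5.8) = 86.84° − 6.06° = 80.78°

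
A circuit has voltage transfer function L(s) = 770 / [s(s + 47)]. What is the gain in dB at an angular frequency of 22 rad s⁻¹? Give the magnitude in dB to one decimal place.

-3.4 dB

|j22 + 47| = √(22² + 47²) = 51.89
|j22| = 22
|L(j22)| = 770 / (51.89 × 22) = 0.67445
20 log₁₀(0.67445) = -3.42 dB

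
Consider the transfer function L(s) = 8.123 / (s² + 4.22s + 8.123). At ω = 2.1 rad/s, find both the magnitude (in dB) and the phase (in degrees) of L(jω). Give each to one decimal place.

|L| = -1.5 dB, ∠L = -67.3°

|(j2.1)² + 4.22(j2.1) + 8.123| = |3.713 + j8.862| = 9.608
|L(j2.1)| = 8.123 / 9.608 = 0.84541
20 log₁₀(0.84541) = -1.46 dB
∠[(j2.1)² + 4.22(j2.1) + 8.123] = ∠[3.713 + j8.862] = 67.27°
∠L(j2.1) = −67.27° = -67.27°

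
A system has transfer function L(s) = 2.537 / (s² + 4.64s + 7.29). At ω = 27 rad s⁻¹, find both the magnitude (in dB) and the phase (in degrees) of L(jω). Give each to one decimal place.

|L| = -49.2 dB, ∠L = -170.2°

|(j27)² + 4.64(j27) + 7.29| = |-721.71 + j125.28| = 732.5
|L(j27)| = 2.537 / 732.5 = 0.0034635
20 log₁₀(0.0034635) = -49.21 dB
∠[(j27)² + 4.64(j27) + 7.29] = ∠[-721.71 + j125.28] = 170.15°
∠L(j27) = −170.15° = -170.15°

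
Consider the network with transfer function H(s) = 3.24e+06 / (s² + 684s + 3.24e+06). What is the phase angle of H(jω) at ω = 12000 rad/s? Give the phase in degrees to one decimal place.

-176.7 deg

∠[(j12000)² + 684(j12000) + 3.24e+06] = ∠[-1.4076e+08 + j8.208e+06] = 176.66°
∠H(j12000) = −176.66° = -176.66°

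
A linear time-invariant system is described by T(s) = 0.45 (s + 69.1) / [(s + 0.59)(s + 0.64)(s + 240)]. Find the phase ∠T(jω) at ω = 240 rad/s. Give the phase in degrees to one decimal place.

-150.8°

∠(j240 + 69.1) = arctan(240/69.1) = 73.94°
∠(j240 + 0.59) = arctan(240/0.59) = 89.86°
∠(j240 + 0.64) = arctan(240/0.64) = 89.85°
∠(j240 + 240) = arctan(240/240) = 45.00°
∠T(j240) = 73.94° − (89.86° + 89.85° + 45.00°) = -150.77°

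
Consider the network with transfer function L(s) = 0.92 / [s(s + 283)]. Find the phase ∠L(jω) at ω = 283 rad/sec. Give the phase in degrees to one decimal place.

-135.0°

∠(j283 + 283) = arctan(283/283) = 45.00°
∠(j283) = 90.00°
∠L(j283) = − (45.00° + 90.00°) = -135.00°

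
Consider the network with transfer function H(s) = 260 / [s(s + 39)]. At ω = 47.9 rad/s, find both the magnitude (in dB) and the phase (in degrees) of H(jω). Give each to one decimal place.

|H| = -21.1 dB, ∠H = -140.8°

|j47.9 + 39| = √(47.9² + 39²) = 61.77
|j47.9| = 47.9
|H(j47.9)| = 260 / (61.77 × 47.9) = 0.087875
20 log₁₀(0.087875) = -21.12 dB
∠(j47.9 + 39) = arctan(47.9/39) = 50.85°
∠(j47.9) = 90.00°
∠H(j47.9) = − (50.85° + 90.00°) = -140.85°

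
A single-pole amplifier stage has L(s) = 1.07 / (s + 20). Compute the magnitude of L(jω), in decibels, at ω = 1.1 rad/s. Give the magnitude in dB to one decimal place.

|j1.1 + 20| = √(1.1² + 20²) = 20.03
|L(j1.1)| = 1.07 / 20.03 = 0.053419
20 log₁₀(0.053419) = -25.45 dB

-25.4 dB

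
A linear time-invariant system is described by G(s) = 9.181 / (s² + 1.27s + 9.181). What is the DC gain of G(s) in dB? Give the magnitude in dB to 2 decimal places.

0.00 dB

G(0) = 9.181 / 9.181 = 1
20 log₁₀(1) = 0.000 dB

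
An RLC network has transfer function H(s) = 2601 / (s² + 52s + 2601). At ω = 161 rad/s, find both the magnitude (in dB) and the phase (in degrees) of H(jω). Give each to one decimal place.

|(j161)² + 52(j161) + 2601| = |-23320 + j8372| = 2.478e+04
|H(j161)| = 2601 / 2.478e+04 = 0.10498
20 log₁₀(0.10498) = -19.58 dB
∠[(j161)² + 52(j161) + 2601] = ∠[-23320 + j8372] = 160.25°
∠H(j161) = −160.25° = -160.25°

|H| = -19.6 dB, ∠H = -160.3°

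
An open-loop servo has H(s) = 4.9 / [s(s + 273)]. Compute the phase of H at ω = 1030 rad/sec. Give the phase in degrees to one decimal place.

-165.2 deg

∠(j1030 + 273) = arctan(1030/273) = 75.16°
∠(j1030) = 90.00°
∠H(j1030) = − (75.16° + 90.00°) = -165.16°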